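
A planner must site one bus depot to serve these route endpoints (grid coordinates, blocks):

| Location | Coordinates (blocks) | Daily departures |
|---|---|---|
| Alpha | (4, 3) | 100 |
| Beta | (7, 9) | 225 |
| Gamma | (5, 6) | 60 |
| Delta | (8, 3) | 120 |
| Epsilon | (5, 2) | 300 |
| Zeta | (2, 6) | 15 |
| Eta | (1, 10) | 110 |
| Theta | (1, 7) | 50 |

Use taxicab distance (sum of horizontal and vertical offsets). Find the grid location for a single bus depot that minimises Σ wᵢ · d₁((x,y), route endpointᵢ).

(5, 3)

Manhattan distance separates: Σwᵢ(|x−xᵢ|+|y−yᵢ|) = Σwᵢ|x−xᵢ| + Σwᵢ|y−yᵢ|, so x and y are optimised independently as 1-D weighted medians.
Total weight W = 980; half = 490.
x-coordinate, sorted with cumulative weight:
  x=1 (Eta, w=110) cum 110
  x=1 (Theta, w=50) cum 160
  x=2 (Zeta, w=15) cum 175
  x=4 (Alpha, w=100) cum 275
  x=5 (Gamma, w=60) cum 335
  x=5 (Epsilon, w=300) cum 635  ← median
  x=7 (Beta, w=225) cum 860
  x=8 (Delta, w=120) cum 980
⇒ x* = 5
y-coordinate, sorted with cumulative weight:
  y=2 (Epsilon, w=300) cum 300
  y=3 (Alpha, w=100) cum 400
  y=3 (Delta, w=120) cum 520  ← median
  y=6 (Gamma, w=60) cum 580
  y=6 (Zeta, w=15) cum 595
  y=7 (Theta, w=50) cum 645
  y=9 (Beta, w=225) cum 870
  y=10 (Eta, w=110) cum 980
⇒ y* = 3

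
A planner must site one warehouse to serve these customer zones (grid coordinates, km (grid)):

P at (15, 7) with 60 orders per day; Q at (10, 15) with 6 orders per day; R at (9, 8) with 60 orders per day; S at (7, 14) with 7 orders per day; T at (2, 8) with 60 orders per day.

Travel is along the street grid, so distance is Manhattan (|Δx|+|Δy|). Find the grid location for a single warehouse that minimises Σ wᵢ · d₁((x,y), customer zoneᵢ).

(9, 8)

Manhattan distance separates: Σwᵢ(|x−xᵢ|+|y−yᵢ|) = Σwᵢ|x−xᵢ| + Σwᵢ|y−yᵢ|, so x and y are optimised independently as 1-D weighted medians.
Total weight W = 193; half = 96.5.
x-coordinate, sorted with cumulative weight:
  x=2 (T, w=60) cum 60
  x=7 (S, w=7) cum 67
  x=9 (R, w=60) cum 127  ← median
  x=10 (Q, w=6) cum 133
  x=15 (P, w=60) cum 193
⇒ x* = 9
y-coordinate, sorted with cumulative weight:
  y=7 (P, w=60) cum 60
  y=8 (R, w=60) cum 120  ← median
  y=8 (T, w=60) cum 180
  y=14 (S, w=7) cum 187
  y=15 (Q, w=6) cum 193
⇒ y* = 8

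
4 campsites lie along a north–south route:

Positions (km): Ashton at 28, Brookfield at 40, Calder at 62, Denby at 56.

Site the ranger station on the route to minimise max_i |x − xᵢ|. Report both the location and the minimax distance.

location 45, max distance 17

The 1-center on a line is the midpoint of the two extreme points: leftmost at 28, rightmost at 62.
Optimal location = (28 + 62)/2 = 45; maximum distance = (62 − 28)/2 = 17.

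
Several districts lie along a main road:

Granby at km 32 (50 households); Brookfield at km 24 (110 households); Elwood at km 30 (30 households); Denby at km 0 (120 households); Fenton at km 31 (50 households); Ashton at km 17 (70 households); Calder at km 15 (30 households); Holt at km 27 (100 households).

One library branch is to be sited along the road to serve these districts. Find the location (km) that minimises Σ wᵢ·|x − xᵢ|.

For a sum of weighted absolute distances on a line, the optimum is the weighted median (not the mean). Total weight W = 560; half-weight = 280.
Sort by position and accumulate weight:
  km 0 (Denby, w=120) → cum 120
  km 15 (Calder, w=30) → cum 150
  km 17 (Ashton, w=70) → cum 220
  km 24 (Brookfield, w=110) → cum 330  ≥ 280 → median here
  km 27 (Holt, w=100) → cum 430
  km 30 (Elwood, w=30) → cum 460
  km 31 (Fenton, w=50) → cum 510
  km 32 (Granby, w=50) → cum 560
Optimal location: km 24.

x = 24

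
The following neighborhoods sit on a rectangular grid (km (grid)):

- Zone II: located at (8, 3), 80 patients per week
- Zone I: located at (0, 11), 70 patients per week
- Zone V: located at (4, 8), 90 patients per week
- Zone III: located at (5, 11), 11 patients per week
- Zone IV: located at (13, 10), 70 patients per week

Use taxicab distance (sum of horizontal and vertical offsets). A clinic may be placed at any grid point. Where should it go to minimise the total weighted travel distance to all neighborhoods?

Manhattan distance separates: Σwᵢ(|x−xᵢ|+|y−yᵢ|) = Σwᵢ|x−xᵢ| + Σwᵢ|y−yᵢ|, so x and y are optimised independently as 1-D weighted medians.
Total weight W = 321; half = 160.5.
x-coordinate, sorted with cumulative weight:
  x=0 (Zone I, w=70) cum 70
  x=4 (Zone V, w=90) cum 160
  x=5 (Zone III, w=11) cum 171  ← median
  x=8 (Zone II, w=80) cum 251
  x=13 (Zone IV, w=70) cum 321
⇒ x* = 5
y-coordinate, sorted with cumulative weight:
  y=3 (Zone II, w=80) cum 80
  y=8 (Zone V, w=90) cum 170  ← median
  y=10 (Zone IV, w=70) cum 240
  y=11 (Zone I, w=70) cum 310
  y=11 (Zone III, w=11) cum 321
⇒ y* = 8

(5, 8)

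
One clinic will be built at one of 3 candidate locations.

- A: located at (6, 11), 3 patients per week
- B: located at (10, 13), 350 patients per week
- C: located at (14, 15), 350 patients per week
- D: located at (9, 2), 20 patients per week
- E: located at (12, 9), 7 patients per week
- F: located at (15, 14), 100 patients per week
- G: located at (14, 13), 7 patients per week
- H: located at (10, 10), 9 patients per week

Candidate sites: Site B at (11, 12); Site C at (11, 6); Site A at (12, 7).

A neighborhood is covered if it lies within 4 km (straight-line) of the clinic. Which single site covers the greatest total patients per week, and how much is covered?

Site B, covering 373

Coverage radius r = 4 km; a point is covered iff (Δx)²+(Δy)² ≤ 4² = 16.
  Site B (11, 12): covers {B, E, G, H} → 373
  Site C (11, 6): covers {E} → 7
  Site A (12, 7): covers {E, H} → 16
Maximum coverage at Site B: 373 patients per week.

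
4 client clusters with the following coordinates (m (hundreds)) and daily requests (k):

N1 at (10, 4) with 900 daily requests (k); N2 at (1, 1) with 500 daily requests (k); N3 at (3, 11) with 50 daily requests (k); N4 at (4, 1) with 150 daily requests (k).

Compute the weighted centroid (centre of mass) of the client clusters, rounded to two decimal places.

(6.41, 3.00)

The minimiser of Σwᵢ‖p−pᵢ‖² is the weighted centroid p* = (Σwᵢpᵢ)/(Σwᵢ).
Σwᵢ = 1600.
Σwᵢxᵢ = 900·10 + 500·1 + 50·3 + 150·4 = 10250.
Σwᵢyᵢ = 900·4 + 500·1 + 50·11 + 150·1 = 4800.
x* = 10250/1600 = 6.41, y* = 4800/1600 = 3.00.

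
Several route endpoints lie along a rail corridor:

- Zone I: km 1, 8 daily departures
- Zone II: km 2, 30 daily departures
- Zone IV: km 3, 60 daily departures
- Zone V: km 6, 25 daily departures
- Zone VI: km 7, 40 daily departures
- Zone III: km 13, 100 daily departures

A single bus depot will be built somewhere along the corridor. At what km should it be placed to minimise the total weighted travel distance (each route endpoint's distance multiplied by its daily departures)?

For a sum of weighted absolute distances on a line, the optimum is the weighted median (not the mean). Total weight W = 263; half-weight = 131.5.
Sort by position and accumulate weight:
  km 1 (Zone I, w=8) → cum 8
  km 2 (Zone II, w=30) → cum 38
  km 3 (Zone IV, w=60) → cum 98
  km 6 (Zone V, w=25) → cum 123
  km 7 (Zone VI, w=40) → cum 163  ≥ 131.5 → median here
  km 13 (Zone III, w=100) → cum 263
Optimal location: km 7.

x = 7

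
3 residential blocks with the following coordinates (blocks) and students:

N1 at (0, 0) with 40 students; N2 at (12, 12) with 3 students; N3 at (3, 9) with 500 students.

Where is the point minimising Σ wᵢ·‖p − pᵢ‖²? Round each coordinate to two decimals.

The minimiser of Σwᵢ‖p−pᵢ‖² is the weighted centroid p* = (Σwᵢpᵢ)/(Σwᵢ).
Σwᵢ = 543.
Σwᵢxᵢ = 40·0 + 3·12 + 500·3 = 1536.
Σwᵢyᵢ = 40·0 + 3·12 + 500·9 = 4536.
x* = 1536/543 = 2.83, y* = 4536/543 = 8.35.

(2.83, 8.35)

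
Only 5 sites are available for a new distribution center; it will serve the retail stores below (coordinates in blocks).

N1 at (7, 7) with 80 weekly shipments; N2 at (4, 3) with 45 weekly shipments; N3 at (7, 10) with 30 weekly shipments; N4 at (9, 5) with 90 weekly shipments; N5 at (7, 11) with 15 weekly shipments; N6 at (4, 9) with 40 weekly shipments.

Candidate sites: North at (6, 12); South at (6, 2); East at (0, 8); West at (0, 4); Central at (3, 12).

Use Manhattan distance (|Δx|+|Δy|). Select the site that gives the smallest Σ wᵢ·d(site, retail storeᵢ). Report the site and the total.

Total weighted distance at each candidate:
  North (6, 12): total = 2195
  South (6, 2): total = 1935
  East (0, 8): total = 2745
  West (0, 4): total = 2885
  Central (3, 12): total = 2755
Minimum is at South with total 1935 blocks.

South, total 1935 blocks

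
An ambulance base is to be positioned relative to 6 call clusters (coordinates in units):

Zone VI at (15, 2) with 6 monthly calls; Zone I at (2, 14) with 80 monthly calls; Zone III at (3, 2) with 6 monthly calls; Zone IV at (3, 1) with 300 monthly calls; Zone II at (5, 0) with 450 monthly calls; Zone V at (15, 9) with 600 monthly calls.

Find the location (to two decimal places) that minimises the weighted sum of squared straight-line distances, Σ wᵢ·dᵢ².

(8.61, 4.75)

The minimiser of Σwᵢ‖p−pᵢ‖² is the weighted centroid p* = (Σwᵢpᵢ)/(Σwᵢ).
Σwᵢ = 1442.
Σwᵢxᵢ = 6·15 + 80·2 + 6·3 + 300·3 + 450·5 + 600·15 = 12418.
Σwᵢyᵢ = 6·2 + 80·14 + 6·2 + 300·1 + 450·0 + 600·9 = 6844.
x* = 12418/1442 = 8.61, y* = 6844/1442 = 4.75.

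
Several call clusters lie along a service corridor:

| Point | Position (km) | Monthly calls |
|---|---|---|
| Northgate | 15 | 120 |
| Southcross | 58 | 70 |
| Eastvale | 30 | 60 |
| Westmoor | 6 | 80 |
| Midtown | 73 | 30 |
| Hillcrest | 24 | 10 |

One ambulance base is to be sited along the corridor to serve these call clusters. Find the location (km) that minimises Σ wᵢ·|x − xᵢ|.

x = 15

For a sum of weighted absolute distances on a line, the optimum is the weighted median (not the mean). Total weight W = 370; half-weight = 185.
Sort by position and accumulate weight:
  km 6 (Westmoor, w=80) → cum 80
  km 15 (Northgate, w=120) → cum 200  ≥ 185 → median here
  km 24 (Hillcrest, w=10) → cum 210
  km 30 (Eastvale, w=60) → cum 270
  km 58 (Southcross, w=70) → cum 340
  km 73 (Midtown, w=30) → cum 370
Optimal location: km 15.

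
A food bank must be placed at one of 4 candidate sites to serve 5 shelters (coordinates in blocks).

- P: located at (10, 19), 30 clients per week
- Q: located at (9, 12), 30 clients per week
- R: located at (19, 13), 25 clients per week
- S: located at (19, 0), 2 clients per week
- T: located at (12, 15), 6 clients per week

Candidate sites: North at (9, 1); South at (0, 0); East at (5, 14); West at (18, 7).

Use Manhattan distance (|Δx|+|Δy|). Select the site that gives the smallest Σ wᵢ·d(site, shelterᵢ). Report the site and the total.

East, total 959 blocks

Total weighted distance at each candidate:
  North (9, 1): total = 1574
  South (0, 0): total = 2500
  East (5, 14): total = 959
  West (18, 7): total = 1295
Minimum is at East with total 959 blocks.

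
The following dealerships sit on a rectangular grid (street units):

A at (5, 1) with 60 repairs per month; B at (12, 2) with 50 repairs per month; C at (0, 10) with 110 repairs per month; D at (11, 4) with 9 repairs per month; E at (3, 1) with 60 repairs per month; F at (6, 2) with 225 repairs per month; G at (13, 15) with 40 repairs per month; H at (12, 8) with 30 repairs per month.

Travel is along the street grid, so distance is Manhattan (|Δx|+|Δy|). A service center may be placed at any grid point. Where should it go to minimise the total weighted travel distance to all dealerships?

Manhattan distance separates: Σwᵢ(|x−xᵢ|+|y−yᵢ|) = Σwᵢ|x−xᵢ| + Σwᵢ|y−yᵢ|, so x and y are optimised independently as 1-D weighted medians.
Total weight W = 584; half = 292.
x-coordinate, sorted with cumulative weight:
  x=0 (C, w=110) cum 110
  x=3 (E, w=60) cum 170
  x=5 (A, w=60) cum 230
  x=6 (F, w=225) cum 455  ← median
  x=11 (D, w=9) cum 464
  x=12 (B, w=50) cum 514
  x=12 (H, w=30) cum 544
  x=13 (G, w=40) cum 584
⇒ x* = 6
y-coordinate, sorted with cumulative weight:
  y=1 (A, w=60) cum 60
  y=1 (E, w=60) cum 120
  y=2 (B, w=50) cum 170
  y=2 (F, w=225) cum 395  ← median
  y=4 (D, w=9) cum 404
  y=8 (H, w=30) cum 434
  y=10 (C, w=110) cum 544
  y=15 (G, w=40) cum 584
⇒ y* = 2

(6, 2)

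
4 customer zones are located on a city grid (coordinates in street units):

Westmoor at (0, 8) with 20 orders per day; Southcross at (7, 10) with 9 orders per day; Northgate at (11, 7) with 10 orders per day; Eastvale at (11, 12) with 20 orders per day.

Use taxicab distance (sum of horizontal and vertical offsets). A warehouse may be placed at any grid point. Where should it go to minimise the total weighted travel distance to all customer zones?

(11, 8)

Manhattan distance separates: Σwᵢ(|x−xᵢ|+|y−yᵢ|) = Σwᵢ|x−xᵢ| + Σwᵢ|y−yᵢ|, so x and y are optimised independently as 1-D weighted medians.
Total weight W = 59; half = 29.5.
x-coordinate, sorted with cumulative weight:
  x=0 (Westmoor, w=20) cum 20
  x=7 (Southcross, w=9) cum 29
  x=11 (Northgate, w=10) cum 39  ← median
  x=11 (Eastvale, w=20) cum 59
⇒ x* = 11
y-coordinate, sorted with cumulative weight:
  y=7 (Northgate, w=10) cum 10
  y=8 (Westmoor, w=20) cum 30  ← median
  y=10 (Southcross, w=9) cum 39
  y=12 (Eastvale, w=20) cum 59
⇒ y* = 8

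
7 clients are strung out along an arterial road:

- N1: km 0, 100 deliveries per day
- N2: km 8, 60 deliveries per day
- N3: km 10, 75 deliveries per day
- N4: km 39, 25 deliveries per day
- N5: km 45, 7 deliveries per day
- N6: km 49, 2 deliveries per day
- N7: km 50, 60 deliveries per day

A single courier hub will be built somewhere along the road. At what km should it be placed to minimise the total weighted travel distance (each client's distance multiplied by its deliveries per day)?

x = 10

For a sum of weighted absolute distances on a line, the optimum is the weighted median (not the mean). Total weight W = 329; half-weight = 164.5.
Sort by position and accumulate weight:
  km 0 (N1, w=100) → cum 100
  km 8 (N2, w=60) → cum 160
  km 10 (N3, w=75) → cum 235  ≥ 164.5 → median here
  km 39 (N4, w=25) → cum 260
  km 45 (N5, w=7) → cum 267
  km 49 (N6, w=2) → cum 269
  km 50 (N7, w=60) → cum 329
Optimal location: km 10.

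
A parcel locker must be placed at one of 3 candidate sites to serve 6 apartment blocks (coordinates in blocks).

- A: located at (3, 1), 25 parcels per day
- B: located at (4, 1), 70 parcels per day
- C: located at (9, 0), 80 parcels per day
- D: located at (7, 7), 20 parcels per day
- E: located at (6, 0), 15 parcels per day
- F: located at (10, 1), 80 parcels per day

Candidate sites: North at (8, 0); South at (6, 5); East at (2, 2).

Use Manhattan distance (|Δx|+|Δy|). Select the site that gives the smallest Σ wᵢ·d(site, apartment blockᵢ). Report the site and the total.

Total weighted distance at each candidate:
  North (8, 0): total = 1010
  South (6, 5): total = 2010
  East (2, 2): total = 1990
Minimum is at North with total 1010 blocks.

North, total 1010 blocks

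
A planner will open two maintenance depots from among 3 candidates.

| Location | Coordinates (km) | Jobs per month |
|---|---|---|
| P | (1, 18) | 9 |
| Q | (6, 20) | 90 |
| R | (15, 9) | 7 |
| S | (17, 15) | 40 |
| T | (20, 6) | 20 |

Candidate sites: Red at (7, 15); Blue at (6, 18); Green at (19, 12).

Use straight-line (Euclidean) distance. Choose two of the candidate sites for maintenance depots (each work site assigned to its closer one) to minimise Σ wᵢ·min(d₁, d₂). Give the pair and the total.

Evaluate every pair (each demand assigned to the nearer of the two):
  {Blue, Green}: total = 525.9
  {Red, Green}: total = 820.2
  {Red, Blue}: total = 1011.2
Best pair: {Blue, Green} with total 525.9.

{Blue, Green}, total 525.9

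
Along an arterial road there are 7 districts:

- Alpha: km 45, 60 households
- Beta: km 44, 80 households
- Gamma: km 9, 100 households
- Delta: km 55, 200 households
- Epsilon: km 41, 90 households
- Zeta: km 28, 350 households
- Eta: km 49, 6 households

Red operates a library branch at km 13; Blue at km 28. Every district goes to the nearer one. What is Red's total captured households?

The indifferent point is the midpoint (13+28)/2 = 20.5; districts left of it (closer to Red at 13) go to Red, those right go to Blue.
  Gamma at 9 (w=100) → Red
  Zeta at 28 (w=350) → Blue
  Epsilon at 41 (w=90) → Blue
  Beta at 44 (w=80) → Blue
  Alpha at 45 (w=60) → Blue
  Eta at 49 (w=6) → Blue
  Delta at 55 (w=200) → Blue
Red captures 100; Blue captures 786.

100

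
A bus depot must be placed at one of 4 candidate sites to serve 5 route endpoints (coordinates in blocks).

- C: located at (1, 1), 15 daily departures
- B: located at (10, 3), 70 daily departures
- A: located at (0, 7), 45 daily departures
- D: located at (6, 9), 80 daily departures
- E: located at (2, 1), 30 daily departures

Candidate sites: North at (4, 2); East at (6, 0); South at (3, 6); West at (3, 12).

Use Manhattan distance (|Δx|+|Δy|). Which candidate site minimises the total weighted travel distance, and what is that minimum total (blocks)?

Total weighted distance at each candidate:
  North (4, 2): total = 1765
  East (6, 0): total = 2035
  South (3, 6): total = 1645
  West (3, 12): total = 2515
Minimum is at South with total 1645 blocks.

South, total 1645 blocks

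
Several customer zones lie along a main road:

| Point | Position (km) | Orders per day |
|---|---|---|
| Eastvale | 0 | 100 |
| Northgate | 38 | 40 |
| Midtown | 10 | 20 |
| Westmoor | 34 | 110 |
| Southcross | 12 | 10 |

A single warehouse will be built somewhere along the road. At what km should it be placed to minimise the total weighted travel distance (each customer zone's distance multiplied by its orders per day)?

x = 34

For a sum of weighted absolute distances on a line, the optimum is the weighted median (not the mean). Total weight W = 280; half-weight = 140.
Sort by position and accumulate weight:
  km 0 (Eastvale, w=100) → cum 100
  km 10 (Midtown, w=20) → cum 120
  km 12 (Southcross, w=10) → cum 130
  km 34 (Westmoor, w=110) → cum 240  ≥ 140 → median here
  km 38 (Northgate, w=40) → cum 280
Optimal location: km 34.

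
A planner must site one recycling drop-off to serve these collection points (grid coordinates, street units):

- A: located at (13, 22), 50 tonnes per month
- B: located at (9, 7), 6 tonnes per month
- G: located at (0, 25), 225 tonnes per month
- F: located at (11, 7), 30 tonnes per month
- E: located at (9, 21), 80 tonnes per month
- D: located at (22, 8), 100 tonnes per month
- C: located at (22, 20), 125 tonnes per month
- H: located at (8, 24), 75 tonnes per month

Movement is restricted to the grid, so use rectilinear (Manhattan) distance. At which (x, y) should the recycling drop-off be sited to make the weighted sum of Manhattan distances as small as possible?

(9, 22)

Manhattan distance separates: Σwᵢ(|x−xᵢ|+|y−yᵢ|) = Σwᵢ|x−xᵢ| + Σwᵢ|y−yᵢ|, so x and y are optimised independently as 1-D weighted medians.
Total weight W = 691; half = 345.5.
x-coordinate, sorted with cumulative weight:
  x=0 (G, w=225) cum 225
  x=8 (H, w=75) cum 300
  x=9 (B, w=6) cum 306
  x=9 (E, w=80) cum 386  ← median
  x=11 (F, w=30) cum 416
  x=13 (A, w=50) cum 466
  x=22 (D, w=100) cum 566
  x=22 (C, w=125) cum 691
⇒ x* = 9
y-coordinate, sorted with cumulative weight:
  y=7 (B, w=6) cum 6
  y=7 (F, w=30) cum 36
  y=8 (D, w=100) cum 136
  y=20 (C, w=125) cum 261
  y=21 (E, w=80) cum 341
  y=22 (A, w=50) cum 391  ← median
  y=24 (H, w=75) cum 466
  y=25 (G, w=225) cum 691
⇒ y* = 22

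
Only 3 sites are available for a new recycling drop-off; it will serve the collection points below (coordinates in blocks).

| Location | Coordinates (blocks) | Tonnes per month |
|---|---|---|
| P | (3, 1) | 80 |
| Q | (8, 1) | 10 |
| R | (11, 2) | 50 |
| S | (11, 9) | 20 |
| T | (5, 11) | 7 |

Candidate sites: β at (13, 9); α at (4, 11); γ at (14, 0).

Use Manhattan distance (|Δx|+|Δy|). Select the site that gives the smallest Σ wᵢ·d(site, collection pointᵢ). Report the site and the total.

Total weighted distance at each candidate:
  β (13, 9): total = 2130
  α (4, 11): total = 2007
  γ (14, 0): total = 1660
Minimum is at γ with total 1660 blocks.

γ, total 1660 blocks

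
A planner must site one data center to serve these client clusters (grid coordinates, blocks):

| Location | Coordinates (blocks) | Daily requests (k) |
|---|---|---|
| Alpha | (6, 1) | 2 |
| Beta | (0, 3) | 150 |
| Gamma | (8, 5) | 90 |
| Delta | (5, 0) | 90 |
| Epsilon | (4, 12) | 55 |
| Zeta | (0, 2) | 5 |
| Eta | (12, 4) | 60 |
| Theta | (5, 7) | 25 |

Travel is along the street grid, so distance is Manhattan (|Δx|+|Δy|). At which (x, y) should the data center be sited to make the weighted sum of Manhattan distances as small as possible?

(5, 3)

Manhattan distance separates: Σwᵢ(|x−xᵢ|+|y−yᵢ|) = Σwᵢ|x−xᵢ| + Σwᵢ|y−yᵢ|, so x and y are optimised independently as 1-D weighted medians.
Total weight W = 477; half = 238.5.
x-coordinate, sorted with cumulative weight:
  x=0 (Beta, w=150) cum 150
  x=0 (Zeta, w=5) cum 155
  x=4 (Epsilon, w=55) cum 210
  x=5 (Delta, w=90) cum 300  ← median
  x=5 (Theta, w=25) cum 325
  x=6 (Alpha, w=2) cum 327
  x=8 (Gamma, w=90) cum 417
  x=12 (Eta, w=60) cum 477
⇒ x* = 5
y-coordinate, sorted with cumulative weight:
  y=0 (Delta, w=90) cum 90
  y=1 (Alpha, w=2) cum 92
  y=2 (Zeta, w=5) cum 97
  y=3 (Beta, w=150) cum 247  ← median
  y=4 (Eta, w=60) cum 307
  y=5 (Gamma, w=90) cum 397
  y=7 (Theta, w=25) cum 422
  y=12 (Epsilon, w=55) cum 477
⇒ y* = 3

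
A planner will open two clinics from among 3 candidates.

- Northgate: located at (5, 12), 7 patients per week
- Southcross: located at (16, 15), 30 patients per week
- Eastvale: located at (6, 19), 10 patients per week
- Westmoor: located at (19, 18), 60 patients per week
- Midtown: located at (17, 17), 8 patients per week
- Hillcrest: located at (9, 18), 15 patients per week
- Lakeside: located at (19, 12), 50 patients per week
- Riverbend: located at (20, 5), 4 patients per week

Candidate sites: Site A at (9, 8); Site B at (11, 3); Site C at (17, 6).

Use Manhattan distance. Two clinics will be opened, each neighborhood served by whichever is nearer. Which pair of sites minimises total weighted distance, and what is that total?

{Site A, Site C}, total 1990

Evaluate every pair (each demand assigned to the nearer of the two):
  {Site A, Site C}: total = 1990
  {Site B, Site C}: total = 2214
  {Site A, Site B}: total = 2846
Best pair: {Site A, Site C} with total 1990.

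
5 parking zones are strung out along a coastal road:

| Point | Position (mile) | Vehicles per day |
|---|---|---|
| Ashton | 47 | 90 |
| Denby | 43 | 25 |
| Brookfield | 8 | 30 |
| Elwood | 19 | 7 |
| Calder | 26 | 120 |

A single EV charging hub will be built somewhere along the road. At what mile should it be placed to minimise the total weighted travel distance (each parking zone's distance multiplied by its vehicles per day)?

x = 26

For a sum of weighted absolute distances on a line, the optimum is the weighted median (not the mean). Total weight W = 272; half-weight = 136.
Sort by position and accumulate weight:
  mile 8 (Brookfield, w=30) → cum 30
  mile 19 (Elwood, w=7) → cum 37
  mile 26 (Calder, w=120) → cum 157  ≥ 136 → median here
  mile 43 (Denby, w=25) → cum 182
  mile 47 (Ashton, w=90) → cum 272
Optimal location: mile 26.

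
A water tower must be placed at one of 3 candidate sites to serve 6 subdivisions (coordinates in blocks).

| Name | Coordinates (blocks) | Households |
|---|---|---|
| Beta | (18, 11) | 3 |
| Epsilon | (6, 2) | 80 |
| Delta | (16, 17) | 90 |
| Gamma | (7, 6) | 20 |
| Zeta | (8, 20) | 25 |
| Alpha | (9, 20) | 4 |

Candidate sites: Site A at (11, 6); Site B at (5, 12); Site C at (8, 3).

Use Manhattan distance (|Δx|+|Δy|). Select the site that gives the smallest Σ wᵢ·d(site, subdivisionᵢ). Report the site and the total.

Site A, total 2765 blocks

Total weighted distance at each candidate:
  Site A (11, 6): total = 2765
  Site B (5, 12): total = 2845
  Site C (8, 3): total = 2851
Minimum is at Site A with total 2765 blocks.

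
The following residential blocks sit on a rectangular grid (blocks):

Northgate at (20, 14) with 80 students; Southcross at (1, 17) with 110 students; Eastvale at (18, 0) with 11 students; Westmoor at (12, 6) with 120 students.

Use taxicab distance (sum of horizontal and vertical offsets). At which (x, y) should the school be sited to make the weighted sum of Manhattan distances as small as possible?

Manhattan distance separates: Σwᵢ(|x−xᵢ|+|y−yᵢ|) = Σwᵢ|x−xᵢ| + Σwᵢ|y−yᵢ|, so x and y are optimised independently as 1-D weighted medians.
Total weight W = 321; half = 160.5.
x-coordinate, sorted with cumulative weight:
  x=1 (Southcross, w=110) cum 110
  x=12 (Westmoor, w=120) cum 230  ← median
  x=18 (Eastvale, w=11) cum 241
  x=20 (Northgate, w=80) cum 321
⇒ x* = 12
y-coordinate, sorted with cumulative weight:
  y=0 (Eastvale, w=11) cum 11
  y=6 (Westmoor, w=120) cum 131
  y=14 (Northgate, w=80) cum 211  ← median
  y=17 (Southcross, w=110) cum 321
⇒ y* = 14

(12, 14)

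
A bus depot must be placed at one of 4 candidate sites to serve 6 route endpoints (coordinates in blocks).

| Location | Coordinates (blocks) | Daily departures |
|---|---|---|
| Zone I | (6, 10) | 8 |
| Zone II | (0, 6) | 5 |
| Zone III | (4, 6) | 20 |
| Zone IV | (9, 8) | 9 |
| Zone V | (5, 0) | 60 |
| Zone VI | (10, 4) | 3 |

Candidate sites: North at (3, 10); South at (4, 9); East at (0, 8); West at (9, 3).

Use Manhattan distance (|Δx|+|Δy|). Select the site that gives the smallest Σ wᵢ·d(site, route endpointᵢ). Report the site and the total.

Total weighted distance at each candidate:
  North (3, 10): total = 990
  South (4, 9): total = 806
  East (0, 8): total = 1097
  West (9, 3): total = 771
Minimum is at West with total 771 blocks.

West, total 771 blocks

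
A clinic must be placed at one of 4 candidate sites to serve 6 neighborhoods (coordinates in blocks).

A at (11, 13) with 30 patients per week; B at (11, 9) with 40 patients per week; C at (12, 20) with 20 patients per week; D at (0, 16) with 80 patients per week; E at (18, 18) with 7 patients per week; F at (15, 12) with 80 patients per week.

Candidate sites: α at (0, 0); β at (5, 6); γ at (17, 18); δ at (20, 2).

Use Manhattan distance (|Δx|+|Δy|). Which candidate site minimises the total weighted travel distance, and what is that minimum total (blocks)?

Total weighted distance at each candidate:
  α (0, 0): total = 5852
  β (5, 6): total = 3825
  γ (17, 18): total = 3237
  δ (20, 2): total = 5806
Minimum is at γ with total 3237 blocks.

γ, total 3237 blocks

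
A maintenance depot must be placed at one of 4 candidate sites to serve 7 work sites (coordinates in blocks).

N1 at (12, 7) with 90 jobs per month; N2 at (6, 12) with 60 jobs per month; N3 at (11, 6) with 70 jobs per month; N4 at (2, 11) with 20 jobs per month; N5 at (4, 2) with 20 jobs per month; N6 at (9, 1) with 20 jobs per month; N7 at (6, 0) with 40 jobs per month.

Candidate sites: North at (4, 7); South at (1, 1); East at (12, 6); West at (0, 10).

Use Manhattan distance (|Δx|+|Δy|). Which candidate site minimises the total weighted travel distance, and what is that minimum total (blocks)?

East, total 2060 blocks

Total weighted distance at each candidate:
  North (4, 7): total = 2500
  South (1, 1): total = 4240
  East (12, 6): total = 2060
  West (0, 10): total = 4180
Minimum is at East with total 2060 blocks.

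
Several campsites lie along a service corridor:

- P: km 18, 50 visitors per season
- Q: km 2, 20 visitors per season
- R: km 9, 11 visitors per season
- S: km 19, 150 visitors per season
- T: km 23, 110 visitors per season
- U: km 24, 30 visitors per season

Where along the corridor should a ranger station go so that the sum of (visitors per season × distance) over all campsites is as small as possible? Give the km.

x = 19

For a sum of weighted absolute distances on a line, the optimum is the weighted median (not the mean). Total weight W = 371; half-weight = 185.5.
Sort by position and accumulate weight:
  km 2 (Q, w=20) → cum 20
  km 9 (R, w=11) → cum 31
  km 18 (P, w=50) → cum 81
  km 19 (S, w=150) → cum 231  ≥ 185.5 → median here
  km 23 (T, w=110) → cum 341
  km 24 (U, w=30) → cum 371
Optimal location: km 19.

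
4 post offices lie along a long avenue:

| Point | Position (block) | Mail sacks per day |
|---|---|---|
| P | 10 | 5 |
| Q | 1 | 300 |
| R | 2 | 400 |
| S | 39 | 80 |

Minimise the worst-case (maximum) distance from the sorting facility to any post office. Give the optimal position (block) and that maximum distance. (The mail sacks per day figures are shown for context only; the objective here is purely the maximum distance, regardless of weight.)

The 1-center on a line is the midpoint of the two extreme points: leftmost at 1, rightmost at 39.
Optimal location = (1 + 39)/2 = 20; maximum distance = (39 − 1)/2 = 19.

location 20, max distance 19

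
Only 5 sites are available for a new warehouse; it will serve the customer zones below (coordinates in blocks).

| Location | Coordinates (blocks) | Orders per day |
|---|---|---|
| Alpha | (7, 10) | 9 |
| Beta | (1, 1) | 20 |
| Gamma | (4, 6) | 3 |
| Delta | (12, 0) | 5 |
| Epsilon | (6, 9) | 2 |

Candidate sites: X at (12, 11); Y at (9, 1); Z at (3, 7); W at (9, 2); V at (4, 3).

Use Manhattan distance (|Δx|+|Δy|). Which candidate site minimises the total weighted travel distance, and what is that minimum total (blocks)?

Total weighted distance at each candidate:
  X (12, 11): total = 584
  Y (9, 1): total = 331
  Z (3, 7): total = 319
  W (9, 2): total = 342
  V (4, 3): total = 270
Minimum is at V with total 270 blocks.

V, total 270 blocks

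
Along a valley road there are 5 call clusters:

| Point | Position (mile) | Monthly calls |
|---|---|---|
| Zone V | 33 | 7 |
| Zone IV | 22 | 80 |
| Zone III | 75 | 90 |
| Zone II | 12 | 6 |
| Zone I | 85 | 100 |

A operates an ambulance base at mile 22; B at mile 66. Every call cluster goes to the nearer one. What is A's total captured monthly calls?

93

The indifferent point is the midpoint (22+66)/2 = 44; call clusters left of it (closer to A at 22) go to A, those right go to B.
  Zone II at 12 (w=6) → A
  Zone IV at 22 (w=80) → A
  Zone V at 33 (w=7) → A
  Zone III at 75 (w=90) → B
  Zone I at 85 (w=100) → B
A captures 93; B captures 190.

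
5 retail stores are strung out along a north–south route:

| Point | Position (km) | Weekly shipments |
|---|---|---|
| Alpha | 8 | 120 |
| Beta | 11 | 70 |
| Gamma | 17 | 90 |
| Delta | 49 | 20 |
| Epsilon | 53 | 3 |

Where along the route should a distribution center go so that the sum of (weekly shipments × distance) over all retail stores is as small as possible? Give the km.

x = 11

For a sum of weighted absolute distances on a line, the optimum is the weighted median (not the mean). Total weight W = 303; half-weight = 151.5.
Sort by position and accumulate weight:
  km 8 (Alpha, w=120) → cum 120
  km 11 (Beta, w=70) → cum 190  ≥ 151.5 → median here
  km 17 (Gamma, w=90) → cum 280
  km 49 (Delta, w=20) → cum 300
  km 53 (Epsilon, w=3) → cum 303
Optimal location: km 11.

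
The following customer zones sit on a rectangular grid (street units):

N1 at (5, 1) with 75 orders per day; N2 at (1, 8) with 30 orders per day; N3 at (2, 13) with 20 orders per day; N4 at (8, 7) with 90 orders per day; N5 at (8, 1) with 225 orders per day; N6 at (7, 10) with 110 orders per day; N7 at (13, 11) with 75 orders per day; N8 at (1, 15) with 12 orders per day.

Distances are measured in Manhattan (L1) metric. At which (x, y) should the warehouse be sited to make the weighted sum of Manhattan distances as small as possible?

Manhattan distance separates: Σwᵢ(|x−xᵢ|+|y−yᵢ|) = Σwᵢ|x−xᵢ| + Σwᵢ|y−yᵢ|, so x and y are optimised independently as 1-D weighted medians.
Total weight W = 637; half = 318.5.
x-coordinate, sorted with cumulative weight:
  x=1 (N2, w=30) cum 30
  x=1 (N8, w=12) cum 42
  x=2 (N3, w=20) cum 62
  x=5 (N1, w=75) cum 137
  x=7 (N6, w=110) cum 247
  x=8 (N4, w=90) cum 337  ← median
  x=8 (N5, w=225) cum 562
  x=13 (N7, w=75) cum 637
⇒ x* = 8
y-coordinate, sorted with cumulative weight:
  y=1 (N1, w=75) cum 75
  y=1 (N5, w=225) cum 300
  y=7 (N4, w=90) cum 390  ← median
  y=8 (N2, w=30) cum 420
  y=10 (N6, w=110) cum 530
  y=11 (N7, w=75) cum 605
  y=13 (N3, w=20) cum 625
  y=15 (N8, w=12) cum 637
⇒ y* = 7

(8, 7)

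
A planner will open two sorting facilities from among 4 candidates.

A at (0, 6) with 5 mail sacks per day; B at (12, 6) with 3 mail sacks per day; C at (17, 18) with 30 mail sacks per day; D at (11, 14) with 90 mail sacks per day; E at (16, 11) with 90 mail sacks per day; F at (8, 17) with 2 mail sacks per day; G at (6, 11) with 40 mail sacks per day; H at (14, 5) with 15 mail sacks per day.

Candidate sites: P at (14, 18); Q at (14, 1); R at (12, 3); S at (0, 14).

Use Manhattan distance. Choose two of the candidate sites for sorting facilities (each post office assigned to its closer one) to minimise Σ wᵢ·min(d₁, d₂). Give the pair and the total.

{P, S}, total 2181

Evaluate every pair (each demand assigned to the nearer of the two):
  {P, S}: total = 2181
  {P, R}: total = 2248
  {P, Q}: total = 2320
  {R, S}: total = 3161
  {Q, S}: total = 3173
  {Q, R}: total = 3500
Best pair: {P, S} with total 2181.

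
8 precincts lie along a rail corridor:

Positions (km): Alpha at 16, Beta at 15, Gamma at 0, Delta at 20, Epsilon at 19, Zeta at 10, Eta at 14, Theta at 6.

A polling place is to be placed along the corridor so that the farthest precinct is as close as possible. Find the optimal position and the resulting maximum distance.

The 1-center on a line is the midpoint of the two extreme points: leftmost at 0, rightmost at 20.
Optimal location = (0 + 20)/2 = 10; maximum distance = (20 − 0)/2 = 10.

location 10, max distance 10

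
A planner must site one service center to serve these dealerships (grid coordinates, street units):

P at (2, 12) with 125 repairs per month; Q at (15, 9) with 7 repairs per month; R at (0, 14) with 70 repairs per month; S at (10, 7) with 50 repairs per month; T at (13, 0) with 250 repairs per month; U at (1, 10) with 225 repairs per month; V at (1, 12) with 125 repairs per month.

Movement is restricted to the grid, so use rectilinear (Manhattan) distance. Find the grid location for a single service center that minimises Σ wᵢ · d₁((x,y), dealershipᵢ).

Manhattan distance separates: Σwᵢ(|x−xᵢ|+|y−yᵢ|) = Σwᵢ|x−xᵢ| + Σwᵢ|y−yᵢ|, so x and y are optimised independently as 1-D weighted medians.
Total weight W = 852; half = 426.
x-coordinate, sorted with cumulative weight:
  x=0 (R, w=70) cum 70
  x=1 (U, w=225) cum 295
  x=1 (V, w=125) cum 420
  x=2 (P, w=125) cum 545  ← median
  x=10 (S, w=50) cum 595
  x=13 (T, w=250) cum 845
  x=15 (Q, w=7) cum 852
⇒ x* = 2
y-coordinate, sorted with cumulative weight:
  y=0 (T, w=250) cum 250
  y=7 (S, w=50) cum 300
  y=9 (Q, w=7) cum 307
  y=10 (U, w=225) cum 532  ← median
  y=12 (P, w=125) cum 657
  y=12 (V, w=125) cum 782
  y=14 (R, w=70) cum 852
⇒ y* = 10

(2, 10)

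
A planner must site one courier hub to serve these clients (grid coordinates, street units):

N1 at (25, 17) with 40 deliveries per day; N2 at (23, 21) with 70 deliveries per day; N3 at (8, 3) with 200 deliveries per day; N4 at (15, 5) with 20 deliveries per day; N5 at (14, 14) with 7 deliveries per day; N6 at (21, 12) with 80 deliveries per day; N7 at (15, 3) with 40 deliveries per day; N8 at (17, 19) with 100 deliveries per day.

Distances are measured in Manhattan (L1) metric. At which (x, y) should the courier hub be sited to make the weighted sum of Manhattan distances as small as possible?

Manhattan distance separates: Σwᵢ(|x−xᵢ|+|y−yᵢ|) = Σwᵢ|x−xᵢ| + Σwᵢ|y−yᵢ|, so x and y are optimised independently as 1-D weighted medians.
Total weight W = 557; half = 278.5.
x-coordinate, sorted with cumulative weight:
  x=8 (N3, w=200) cum 200
  x=14 (N5, w=7) cum 207
  x=15 (N4, w=20) cum 227
  x=15 (N7, w=40) cum 267
  x=17 (N8, w=100) cum 367  ← median
  x=21 (N6, w=80) cum 447
  x=23 (N2, w=70) cum 517
  x=25 (N1, w=40) cum 557
⇒ x* = 17
y-coordinate, sorted with cumulative weight:
  y=3 (N3, w=200) cum 200
  y=3 (N7, w=40) cum 240
  y=5 (N4, w=20) cum 260
  y=12 (N6, w=80) cum 340  ← median
  y=14 (N5, w=7) cum 347
  y=17 (N1, w=40) cum 387
  y=19 (N8, w=100) cum 487
  y=21 (N2, w=70) cum 557
⇒ y* = 12

(17, 12)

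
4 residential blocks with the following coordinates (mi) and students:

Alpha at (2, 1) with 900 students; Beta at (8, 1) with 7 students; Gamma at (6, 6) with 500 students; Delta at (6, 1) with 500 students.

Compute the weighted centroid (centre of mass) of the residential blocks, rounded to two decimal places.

The minimiser of Σwᵢ‖p−pᵢ‖² is the weighted centroid p* = (Σwᵢpᵢ)/(Σwᵢ).
Σwᵢ = 1907.
Σwᵢxᵢ = 900·2 + 7·8 + 500·6 + 500·6 = 7856.
Σwᵢyᵢ = 900·1 + 7·1 + 500·6 + 500·1 = 4407.
x* = 7856/1907 = 4.12, y* = 4407/1907 = 2.31.

(4.12, 2.31)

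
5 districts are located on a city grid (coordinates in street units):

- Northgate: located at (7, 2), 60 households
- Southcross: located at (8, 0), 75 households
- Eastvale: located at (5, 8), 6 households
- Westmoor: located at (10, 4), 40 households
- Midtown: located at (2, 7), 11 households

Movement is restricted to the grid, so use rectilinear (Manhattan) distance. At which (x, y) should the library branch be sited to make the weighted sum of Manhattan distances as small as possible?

Manhattan distance separates: Σwᵢ(|x−xᵢ|+|y−yᵢ|) = Σwᵢ|x−xᵢ| + Σwᵢ|y−yᵢ|, so x and y are optimised independently as 1-D weighted medians.
Total weight W = 192; half = 96.
x-coordinate, sorted with cumulative weight:
  x=2 (Midtown, w=11) cum 11
  x=5 (Eastvale, w=6) cum 17
  x=7 (Northgate, w=60) cum 77
  x=8 (Southcross, w=75) cum 152  ← median
  x=10 (Westmoor, w=40) cum 192
⇒ x* = 8
y-coordinate, sorted with cumulative weight:
  y=0 (Southcross, w=75) cum 75
  y=2 (Northgate, w=60) cum 135  ← median
  y=4 (Westmoor, w=40) cum 175
  y=7 (Midtown, w=11) cum 186
  y=8 (Eastvale, w=6) cum 192
⇒ y* = 2

(8, 2)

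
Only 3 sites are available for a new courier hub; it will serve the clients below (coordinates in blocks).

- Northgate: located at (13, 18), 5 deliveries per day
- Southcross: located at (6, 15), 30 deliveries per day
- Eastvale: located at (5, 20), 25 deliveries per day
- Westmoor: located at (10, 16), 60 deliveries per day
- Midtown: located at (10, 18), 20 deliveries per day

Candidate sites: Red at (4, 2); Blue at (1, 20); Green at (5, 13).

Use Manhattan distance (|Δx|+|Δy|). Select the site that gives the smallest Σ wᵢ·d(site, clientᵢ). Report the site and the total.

Green, total 1010 blocks

Total weighted distance at each candidate:
  Red (4, 2): total = 2690
  Blue (1, 20): total = 1470
  Green (5, 13): total = 1010
Minimum is at Green with total 1010 blocks.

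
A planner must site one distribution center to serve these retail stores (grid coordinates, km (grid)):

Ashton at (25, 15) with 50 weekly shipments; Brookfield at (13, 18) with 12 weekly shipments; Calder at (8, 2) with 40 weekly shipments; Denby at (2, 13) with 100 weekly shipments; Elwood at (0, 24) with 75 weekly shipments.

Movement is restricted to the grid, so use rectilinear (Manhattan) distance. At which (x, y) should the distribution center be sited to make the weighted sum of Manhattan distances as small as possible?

Manhattan distance separates: Σwᵢ(|x−xᵢ|+|y−yᵢ|) = Σwᵢ|x−xᵢ| + Σwᵢ|y−yᵢ|, so x and y are optimised independently as 1-D weighted medians.
Total weight W = 277; half = 138.5.
x-coordinate, sorted with cumulative weight:
  x=0 (Elwood, w=75) cum 75
  x=2 (Denby, w=100) cum 175  ← median
  x=8 (Calder, w=40) cum 215
  x=13 (Brookfield, w=12) cum 227
  x=25 (Ashton, w=50) cum 277
⇒ x* = 2
y-coordinate, sorted with cumulative weight:
  y=2 (Calder, w=40) cum 40
  y=13 (Denby, w=100) cum 140  ← median
  y=15 (Ashton, w=50) cum 190
  y=18 (Brookfield, w=12) cum 202
  y=24 (Elwood, w=75) cum 277
⇒ y* = 13

(2, 13)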